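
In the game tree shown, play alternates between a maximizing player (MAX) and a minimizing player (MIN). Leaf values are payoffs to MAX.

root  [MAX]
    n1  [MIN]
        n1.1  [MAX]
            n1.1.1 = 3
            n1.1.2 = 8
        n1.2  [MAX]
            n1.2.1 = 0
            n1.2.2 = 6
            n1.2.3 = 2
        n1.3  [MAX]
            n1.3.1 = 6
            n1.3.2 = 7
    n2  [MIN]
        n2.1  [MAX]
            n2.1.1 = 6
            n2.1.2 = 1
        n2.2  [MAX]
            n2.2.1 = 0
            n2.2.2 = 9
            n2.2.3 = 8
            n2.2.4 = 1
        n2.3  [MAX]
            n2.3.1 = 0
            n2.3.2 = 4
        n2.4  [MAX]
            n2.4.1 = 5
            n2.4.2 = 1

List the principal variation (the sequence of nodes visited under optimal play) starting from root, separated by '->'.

n1.1 (MAX): max(3, 8) = 8
n1.2 (MAX): max(0, 6, 2) = 6
n1.3 (MAX): max(6, 7) = 7
n1 (MIN): min(8, 6, 7) = 6
n2.1 (MAX): max(6, 1) = 6
n2.2 (MAX): max(0, 9, 8, 1) = 9
n2.3 (MAX): max(0, 4) = 4
n2.4 (MAX): max(5, 1) = 5
n2 (MIN): min(6, 9, 4, 5) = 4
root (MAX): max(6, 4) = 6
At root, MAX picks n1 (highest: 6).
At n1, MIN picks n1.2 (lowest: 6).
At n1.2, MAX picks n1.2.2 (highest: 6).
Terminal value 6.

root -> n1 -> n1.2 -> n1.2.2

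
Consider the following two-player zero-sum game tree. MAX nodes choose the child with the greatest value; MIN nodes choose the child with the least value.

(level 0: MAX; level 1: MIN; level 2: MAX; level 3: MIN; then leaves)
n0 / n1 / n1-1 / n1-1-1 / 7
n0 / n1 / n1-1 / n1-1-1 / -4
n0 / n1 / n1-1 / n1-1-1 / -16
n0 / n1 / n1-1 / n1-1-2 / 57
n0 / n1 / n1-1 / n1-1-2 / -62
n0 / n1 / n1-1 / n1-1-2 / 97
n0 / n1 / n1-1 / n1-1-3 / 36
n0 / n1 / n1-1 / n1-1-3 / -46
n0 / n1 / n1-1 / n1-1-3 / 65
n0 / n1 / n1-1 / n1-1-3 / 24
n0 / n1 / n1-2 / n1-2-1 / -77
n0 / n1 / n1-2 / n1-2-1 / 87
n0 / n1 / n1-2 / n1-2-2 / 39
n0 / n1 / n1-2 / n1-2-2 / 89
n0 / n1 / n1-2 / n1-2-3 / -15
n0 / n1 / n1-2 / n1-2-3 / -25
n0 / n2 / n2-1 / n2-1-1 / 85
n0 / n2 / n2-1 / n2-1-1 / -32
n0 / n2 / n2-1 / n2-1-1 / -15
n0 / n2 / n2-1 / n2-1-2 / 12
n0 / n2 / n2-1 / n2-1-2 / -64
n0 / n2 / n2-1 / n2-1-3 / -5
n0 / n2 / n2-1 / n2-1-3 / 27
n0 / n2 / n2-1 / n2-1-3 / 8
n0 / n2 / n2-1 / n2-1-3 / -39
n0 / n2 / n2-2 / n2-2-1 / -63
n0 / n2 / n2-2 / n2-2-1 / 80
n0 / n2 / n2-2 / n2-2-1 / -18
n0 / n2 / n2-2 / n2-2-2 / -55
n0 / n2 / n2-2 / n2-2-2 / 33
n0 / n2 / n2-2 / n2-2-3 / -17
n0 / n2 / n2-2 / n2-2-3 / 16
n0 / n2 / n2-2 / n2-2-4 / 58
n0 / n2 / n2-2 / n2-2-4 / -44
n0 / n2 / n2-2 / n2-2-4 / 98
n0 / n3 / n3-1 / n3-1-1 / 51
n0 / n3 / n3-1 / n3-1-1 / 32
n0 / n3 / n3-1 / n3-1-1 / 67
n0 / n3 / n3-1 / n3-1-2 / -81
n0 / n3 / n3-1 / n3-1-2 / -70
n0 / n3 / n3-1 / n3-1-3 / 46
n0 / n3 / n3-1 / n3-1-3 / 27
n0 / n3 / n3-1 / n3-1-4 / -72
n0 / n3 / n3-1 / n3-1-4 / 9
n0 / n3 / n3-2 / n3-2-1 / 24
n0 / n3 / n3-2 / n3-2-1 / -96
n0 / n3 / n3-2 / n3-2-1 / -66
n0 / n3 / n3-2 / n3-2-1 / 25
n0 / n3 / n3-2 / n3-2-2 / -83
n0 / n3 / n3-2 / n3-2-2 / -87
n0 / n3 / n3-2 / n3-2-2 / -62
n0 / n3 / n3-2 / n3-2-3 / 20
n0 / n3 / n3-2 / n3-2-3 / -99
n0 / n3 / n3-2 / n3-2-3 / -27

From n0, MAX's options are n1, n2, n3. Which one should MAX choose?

n1

n1-1-1 (MIN): min(7, -4, -16) = -16
n1-1-2 (MIN): min(57, -62, 97) = -62
n1-1-3 (MIN): min(36, -46, 65, 24) = -46
n1-1 (MAX): max(-16, -62, -46) = -16
n1-2-1 (MIN): min(-77, 87) = -77
n1-2-2 (MIN): min(39, 89) = 39
n1-2-3 (MIN): min(-15, -25) = -25
n1-2 (MAX): max(-77, 39, -25) = 39
n1 (MIN): min(-16, 39) = -16
n2-1-1 (MIN): min(85, -32, -15) = -32
n2-1-2 (MIN): min(12, -64) = -64
n2-1-3 (MIN): min(-5, 27, 8, -39) = -39
n2-1 (MAX): max(-32, -64, -39) = -32
n2-2-1 (MIN): min(-63, 80, -18) = -63
n2-2-2 (MIN): min(-55, 33) = -55
n2-2-3 (MIN): min(-17, 16) = -17
n2-2-4 (MIN): min(58, -44, 98) = -44
n2-2 (MAX): max(-63, -55, -17, -44) = -17
n2 (MIN): min(-32, -17) = -32
n3-1-1 (MIN): min(51, 32, 67) = 32
n3-1-2 (MIN): min(-81, -70) = -81
n3-1-3 (MIN): min(46, 27) = 27
n3-1-4 (MIN): min(-72, 9) = -72
n3-1 (MAX): max(32, -81, 27, -72) = 32
n3-2-1 (MIN): min(24, -96, -66, 25) = -96
n3-2-2 (MIN): min(-83, -87, -62) = -87
n3-2-3 (MIN): min(20, -99, -27) = -99
n3-2 (MAX): max(-96, -87, -99) = -87
n3 (MIN): min(32, -87) = -87
n0 (MAX): max(-16, -32, -87) = -16
MAX at n0 wants the highest of {n1=-16, n2=-32, n3=-87}, so chooses n1.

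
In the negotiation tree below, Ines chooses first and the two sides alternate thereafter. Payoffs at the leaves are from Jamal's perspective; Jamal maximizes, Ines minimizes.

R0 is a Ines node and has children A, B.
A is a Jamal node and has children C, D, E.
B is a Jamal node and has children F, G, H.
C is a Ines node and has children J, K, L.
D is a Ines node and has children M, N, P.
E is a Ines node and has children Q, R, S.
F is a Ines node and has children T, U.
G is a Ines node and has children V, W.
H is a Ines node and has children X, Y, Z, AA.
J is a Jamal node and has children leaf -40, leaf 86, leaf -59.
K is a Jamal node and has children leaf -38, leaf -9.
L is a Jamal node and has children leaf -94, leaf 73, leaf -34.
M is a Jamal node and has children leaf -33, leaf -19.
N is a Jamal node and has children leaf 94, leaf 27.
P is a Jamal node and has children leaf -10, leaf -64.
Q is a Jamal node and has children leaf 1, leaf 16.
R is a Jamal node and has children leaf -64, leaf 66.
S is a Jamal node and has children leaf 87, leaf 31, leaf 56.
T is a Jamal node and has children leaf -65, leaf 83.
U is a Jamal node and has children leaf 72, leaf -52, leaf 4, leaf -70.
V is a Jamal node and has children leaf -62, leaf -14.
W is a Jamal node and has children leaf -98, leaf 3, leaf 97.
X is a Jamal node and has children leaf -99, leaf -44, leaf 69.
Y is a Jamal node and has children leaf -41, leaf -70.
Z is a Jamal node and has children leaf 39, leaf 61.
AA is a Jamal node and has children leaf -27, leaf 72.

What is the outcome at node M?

M (Jamal): max(-33, -19) = -19

-19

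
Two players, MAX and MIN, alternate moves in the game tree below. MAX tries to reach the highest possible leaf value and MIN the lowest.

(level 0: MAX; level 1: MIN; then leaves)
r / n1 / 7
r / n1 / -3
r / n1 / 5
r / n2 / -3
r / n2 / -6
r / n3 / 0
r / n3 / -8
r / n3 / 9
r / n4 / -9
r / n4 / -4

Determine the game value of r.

-3

n1 (MIN): min(7, -3, 5) = -3
n2 (MIN): min(-3, -6) = -6
n3 (MIN): min(0, -8, 9) = -8
n4 (MIN): min(-9, -4) = -9
r (MAX): max(-3, -6, -8, -9) = -3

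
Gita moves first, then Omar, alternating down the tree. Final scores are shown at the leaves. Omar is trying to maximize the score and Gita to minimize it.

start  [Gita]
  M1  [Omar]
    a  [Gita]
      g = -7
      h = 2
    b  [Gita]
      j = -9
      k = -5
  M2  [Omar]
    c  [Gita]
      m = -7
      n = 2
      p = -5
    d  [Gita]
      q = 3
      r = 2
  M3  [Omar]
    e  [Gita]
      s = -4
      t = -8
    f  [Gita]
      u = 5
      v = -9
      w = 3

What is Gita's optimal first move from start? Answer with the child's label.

M3

a (Gita): min(-7, 2) = -7
b (Gita): min(-9, -5) = -9
M1 (Omar): max(-7, -9) = -7
c (Gita): min(-7, 2, -5) = -7
d (Gita): min(3, 2) = 2
M2 (Omar): max(-7, 2) = 2
e (Gita): min(-4, -8) = -8
f (Gita): min(5, -9, 3) = -9
M3 (Omar): max(-8, -9) = -8
start (Gita): min(-7, 2, -8) = -8
Gita at start wants the lowest of {M1=-7, M2=2, M3=-8}, so chooses M3.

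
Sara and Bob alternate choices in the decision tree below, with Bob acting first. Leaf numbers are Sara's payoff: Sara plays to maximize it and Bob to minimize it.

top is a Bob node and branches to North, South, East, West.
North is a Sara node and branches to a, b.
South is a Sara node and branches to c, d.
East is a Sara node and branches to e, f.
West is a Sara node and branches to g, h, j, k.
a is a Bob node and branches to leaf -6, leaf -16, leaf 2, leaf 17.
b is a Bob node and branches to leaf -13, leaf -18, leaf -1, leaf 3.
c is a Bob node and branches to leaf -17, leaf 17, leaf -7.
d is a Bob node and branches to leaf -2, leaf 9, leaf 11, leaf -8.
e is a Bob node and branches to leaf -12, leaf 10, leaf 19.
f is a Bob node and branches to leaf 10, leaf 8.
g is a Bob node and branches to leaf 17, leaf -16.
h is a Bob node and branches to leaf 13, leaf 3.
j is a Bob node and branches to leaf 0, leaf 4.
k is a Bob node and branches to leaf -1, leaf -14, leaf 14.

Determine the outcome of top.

a (Bob): min(-6, -16, 2, 17) = -16
b (Bob): min(-13, -18, -1, 3) = -18
North (Sara): max(-16, -18) = -16
c (Bob): min(-17, 17, -7) = -17
d (Bob): min(-2, 9, 11, -8) = -8
South (Sara): max(-17, -8) = -8
e (Bob): min(-12, 10, 19) = -12
f (Bob): min(10, 8) = 8
East (Sara): max(-12, 8) = 8
g (Bob): min(17, -16) = -16
h (Bob): min(13, 3) = 3
j (Bob): min(0, 4) = 0
k (Bob): min(-1, -14, 14) = -14
West (Sara): max(-16, 3, 0, -14) = 3
top (Bob): min(-16, -8, 8, 3) = -16

-16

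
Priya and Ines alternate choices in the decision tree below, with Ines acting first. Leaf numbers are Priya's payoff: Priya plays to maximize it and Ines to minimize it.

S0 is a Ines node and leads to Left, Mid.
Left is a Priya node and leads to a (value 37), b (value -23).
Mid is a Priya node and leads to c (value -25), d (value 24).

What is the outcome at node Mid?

Mid (Priya): max(-25, 24) = 24

24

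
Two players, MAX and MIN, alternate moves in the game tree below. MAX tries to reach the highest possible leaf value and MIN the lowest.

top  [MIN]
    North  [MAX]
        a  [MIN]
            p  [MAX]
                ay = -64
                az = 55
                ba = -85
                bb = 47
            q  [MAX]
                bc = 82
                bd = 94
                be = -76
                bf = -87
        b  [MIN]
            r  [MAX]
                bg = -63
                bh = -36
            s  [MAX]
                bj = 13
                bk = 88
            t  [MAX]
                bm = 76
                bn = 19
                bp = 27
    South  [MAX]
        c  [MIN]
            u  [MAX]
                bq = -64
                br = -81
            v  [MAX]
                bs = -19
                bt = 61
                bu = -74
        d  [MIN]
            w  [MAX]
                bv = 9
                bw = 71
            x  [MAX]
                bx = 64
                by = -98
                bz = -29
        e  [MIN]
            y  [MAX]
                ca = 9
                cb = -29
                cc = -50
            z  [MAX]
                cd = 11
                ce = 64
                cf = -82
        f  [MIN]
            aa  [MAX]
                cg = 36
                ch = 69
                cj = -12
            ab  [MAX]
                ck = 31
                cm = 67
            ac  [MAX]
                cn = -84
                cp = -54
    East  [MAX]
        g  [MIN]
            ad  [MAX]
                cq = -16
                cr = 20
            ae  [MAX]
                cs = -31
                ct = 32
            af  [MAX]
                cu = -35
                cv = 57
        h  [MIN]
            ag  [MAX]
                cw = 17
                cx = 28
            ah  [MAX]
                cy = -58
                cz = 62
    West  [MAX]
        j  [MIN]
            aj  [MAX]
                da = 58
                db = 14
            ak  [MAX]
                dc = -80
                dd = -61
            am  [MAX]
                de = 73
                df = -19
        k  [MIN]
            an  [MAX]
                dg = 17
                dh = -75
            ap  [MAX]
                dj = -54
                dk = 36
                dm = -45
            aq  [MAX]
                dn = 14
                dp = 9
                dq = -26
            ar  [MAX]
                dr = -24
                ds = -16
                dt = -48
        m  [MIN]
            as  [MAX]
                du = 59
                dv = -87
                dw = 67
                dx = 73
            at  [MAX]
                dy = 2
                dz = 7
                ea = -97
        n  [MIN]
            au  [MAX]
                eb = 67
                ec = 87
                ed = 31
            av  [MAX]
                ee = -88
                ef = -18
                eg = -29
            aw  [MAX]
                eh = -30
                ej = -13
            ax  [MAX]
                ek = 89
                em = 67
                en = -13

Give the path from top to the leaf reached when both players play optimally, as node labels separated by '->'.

p (MAX): max(-64, 55, -85, 47) = 55
q (MAX): max(82, 94, -76, -87) = 94
a (MIN): min(55, 94) = 55
r (MAX): max(-63, -36) = -36
s (MAX): max(13, 88) = 88
t (MAX): max(76, 19, 27) = 76
b (MIN): min(-36, 88, 76) = -36
North (MAX): max(55, -36) = 55
u (MAX): max(-64, -81) = -64
v (MAX): max(-19, 61, -74) = 61
c (MIN): min(-64, 61) = -64
w (MAX): max(9, 71) = 71
x (MAX): max(64, -98, -29) = 64
d (MIN): min(71, 64) = 64
y (MAX): max(9, -29, -50) = 9
z (MAX): max(11, 64, -82) = 64
e (MIN): min(9, 64) = 9
aa (MAX): max(36, 69, -12) = 69
ab (MAX): max(31, 67) = 67
ac (MAX): max(-84, -54) = -54
f (MIN): min(69, 67, -54) = -54
South (MAX): max(-64, 64, 9, -54) = 64
ad (MAX): max(-16, 20) = 20
ae (MAX): max(-31, 32) = 32
af (MAX): max(-35, 57) = 57
g (MIN): min(20, 32, 57) = 20
ag (MAX): max(17, 28) = 28
ah (MAX): max(-58, 62) = 62
h (MIN): min(28, 62) = 28
East (MAX): max(20, 28) = 28
aj (MAX): max(58, 14) = 58
ak (MAX): max(-80, -61) = -61
am (MAX): max(73, -19) = 73
j (MIN): min(58, -61, 73) = -61
an (MAX): max(17, -75) = 17
ap (MAX): max(-54, 36, -45) = 36
aq (MAX): max(14, 9, -26) = 14
ar (MAX): max(-24, -16, -48) = -16
k (MIN): min(17, 36, 14, -16) = -16
as (MAX): max(59, -87, 67, 73) = 73
at (MAX): max(2, 7, -97) = 7
m (MIN): min(73, 7) = 7
au (MAX): max(67, 87, 31) = 87
av (MAX): max(-88, -18, -29) = -18
aw (MAX): max(-30, -13) = -13
ax (MAX): max(89, 67, -13) = 89
n (MIN): min(87, -18, -13, 89) = -18
West (MAX): max(-61, -16, 7, -18) = 7
top (MIN): min(55, 64, 28, 7) = 7
At top, MIN picks West (lowest: 7).
At West, MAX picks m (highest: 7).
At m, MIN picks at (lowest: 7).
At at, MAX picks dz (highest: 7).
Terminal value 7.

top -> West -> m -> at -> dz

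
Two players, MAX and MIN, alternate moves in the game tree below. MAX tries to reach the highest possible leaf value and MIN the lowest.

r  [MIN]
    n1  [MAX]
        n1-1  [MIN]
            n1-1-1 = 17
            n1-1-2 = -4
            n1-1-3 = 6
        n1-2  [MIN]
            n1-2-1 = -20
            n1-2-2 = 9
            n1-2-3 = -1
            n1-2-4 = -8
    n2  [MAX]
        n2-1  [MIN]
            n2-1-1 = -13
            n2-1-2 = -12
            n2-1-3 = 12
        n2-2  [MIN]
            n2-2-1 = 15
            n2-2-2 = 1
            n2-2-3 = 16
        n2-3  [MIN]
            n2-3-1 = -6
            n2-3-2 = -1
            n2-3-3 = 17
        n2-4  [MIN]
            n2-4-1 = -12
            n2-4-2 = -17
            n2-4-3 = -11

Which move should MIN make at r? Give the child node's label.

n1

n1-1 (MIN): min(17, -4, 6) = -4
n1-2 (MIN): min(-20, 9, -1, -8) = -20
n1 (MAX): max(-4, -20) = -4
n2-1 (MIN): min(-13, -12, 12) = -13
n2-2 (MIN): min(15, 1, 16) = 1
n2-3 (MIN): min(-6, -1, 17) = -6
n2-4 (MIN): min(-12, -17, -11) = -17
n2 (MAX): max(-13, 1, -6, -17) = 1
r (MIN): min(-4, 1) = -4
MIN at r wants the lowest of {n1=-4, n2=1}, so chooses n1.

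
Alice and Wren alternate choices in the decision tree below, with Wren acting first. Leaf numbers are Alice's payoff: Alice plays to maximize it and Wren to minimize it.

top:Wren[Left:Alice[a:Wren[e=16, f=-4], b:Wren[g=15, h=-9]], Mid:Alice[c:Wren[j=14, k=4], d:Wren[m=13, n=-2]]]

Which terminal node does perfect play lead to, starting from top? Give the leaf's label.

f

a (Wren): min(16, -4) = -4
b (Wren): min(15, -9) = -9
Left (Alice): max(-4, -9) = -4
c (Wren): min(14, 4) = 4
d (Wren): min(13, -2) = -2
Mid (Alice): max(4, -2) = 4
top (Wren): min(-4, 4) = -4
At top, Wren picks Left (lowest: -4).
At Left, Alice picks a (highest: -4).
At a, Wren picks f (lowest: -4).
Terminal value -4.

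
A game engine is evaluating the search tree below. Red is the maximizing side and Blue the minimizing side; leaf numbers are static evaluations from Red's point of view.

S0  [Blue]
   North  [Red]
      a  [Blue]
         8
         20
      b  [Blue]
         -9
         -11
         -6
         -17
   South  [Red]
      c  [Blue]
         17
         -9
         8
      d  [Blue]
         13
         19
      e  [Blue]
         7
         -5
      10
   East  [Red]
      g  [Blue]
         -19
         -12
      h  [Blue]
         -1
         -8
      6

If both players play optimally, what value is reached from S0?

a (Blue): min(8, 20) = 8
b (Blue): min(-9, -11, -6, -17) = -17
North (Red): max(8, -17) = 8
c (Blue): min(17, -9, 8) = -9
d (Blue): min(13, 19) = 13
e (Blue): min(7, -5) = -5
South (Red): max(-9, 13, -5, 10) = 13
g (Blue): min(-19, -12) = -19
h (Blue): min(-1, -8) = -8
East (Red): max(-19, -8, 6) = 6
S0 (Blue): min(8, 13, 6) = 6

6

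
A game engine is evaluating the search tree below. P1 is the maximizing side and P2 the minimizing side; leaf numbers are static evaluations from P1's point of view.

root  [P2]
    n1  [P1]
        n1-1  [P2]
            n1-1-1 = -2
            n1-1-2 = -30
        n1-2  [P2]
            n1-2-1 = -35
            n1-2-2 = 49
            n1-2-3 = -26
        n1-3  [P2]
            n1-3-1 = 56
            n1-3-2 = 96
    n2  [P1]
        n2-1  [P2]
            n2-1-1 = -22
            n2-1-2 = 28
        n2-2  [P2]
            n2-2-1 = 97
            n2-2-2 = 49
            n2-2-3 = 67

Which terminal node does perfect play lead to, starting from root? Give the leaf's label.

n1-1 (P2): min(-2, -30) = -30
n1-2 (P2): min(-35, 49, -26) = -35
n1-3 (P2): min(56, 96) = 56
n1 (P1): max(-30, -35, 56) = 56
n2-1 (P2): min(-22, 28) = -22
n2-2 (P2): min(97, 49, 67) = 49
n2 (P1): max(-22, 49) = 49
root (P2): min(56, 49) = 49
At root, P2 picks n2 (lowest: 49).
At n2, P1 picks n2-2 (highest: 49).
At n2-2, P2 picks n2-2-2 (lowest: 49).
Terminal value 49.

n2-2-2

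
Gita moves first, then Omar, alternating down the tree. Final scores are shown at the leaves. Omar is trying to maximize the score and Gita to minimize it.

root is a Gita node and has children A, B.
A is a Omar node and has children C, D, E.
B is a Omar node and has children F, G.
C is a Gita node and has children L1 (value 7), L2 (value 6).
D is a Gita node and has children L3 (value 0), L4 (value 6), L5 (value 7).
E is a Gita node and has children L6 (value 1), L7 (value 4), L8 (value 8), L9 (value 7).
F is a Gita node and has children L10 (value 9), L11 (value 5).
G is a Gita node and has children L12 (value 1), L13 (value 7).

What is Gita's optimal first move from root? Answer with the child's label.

B

C (Gita): min(7, 6) = 6
D (Gita): min(0, 6, 7) = 0
E (Gita): min(1, 4, 8, 7) = 1
A (Omar): max(6, 0, 1) = 6
F (Gita): min(9, 5) = 5
G (Gita): min(1, 7) = 1
B (Omar): max(5, 1) = 5
root (Gita): min(6, 5) = 5
Gita at root wants the lowest of {A=6, B=5}, so chooses B.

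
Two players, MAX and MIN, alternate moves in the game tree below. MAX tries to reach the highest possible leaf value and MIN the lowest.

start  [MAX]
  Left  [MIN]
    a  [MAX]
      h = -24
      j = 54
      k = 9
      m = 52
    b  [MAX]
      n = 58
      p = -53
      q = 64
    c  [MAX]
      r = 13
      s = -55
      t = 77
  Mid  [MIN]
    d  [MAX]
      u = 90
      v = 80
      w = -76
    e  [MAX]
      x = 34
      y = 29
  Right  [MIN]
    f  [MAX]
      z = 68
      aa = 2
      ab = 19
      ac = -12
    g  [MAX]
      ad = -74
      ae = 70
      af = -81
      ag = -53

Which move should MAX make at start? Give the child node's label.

Right

a (MAX): max(-24, 54, 9, 52) = 54
b (MAX): max(58, -53, 64) = 64
c (MAX): max(13, -55, 77) = 77
Left (MIN): min(54, 64, 77) = 54
d (MAX): max(90, 80, -76) = 90
e (MAX): max(34, 29) = 34
Mid (MIN): min(90, 34) = 34
f (MAX): max(68, 2, 19, -12) = 68
g (MAX): max(-74, 70, -81, -53) = 70
Right (MIN): min(68, 70) = 68
start (MAX): max(54, 34, 68) = 68
MAX at start wants the highest of {Left=54, Mid=34, Right=68}, so chooses Right.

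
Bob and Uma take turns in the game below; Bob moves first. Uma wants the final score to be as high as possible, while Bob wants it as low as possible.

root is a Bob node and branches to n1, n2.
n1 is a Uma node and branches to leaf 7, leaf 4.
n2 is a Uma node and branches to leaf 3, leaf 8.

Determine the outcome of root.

7

n1 (Uma): max(7, 4) = 7
n2 (Uma): max(3, 8) = 8
root (Bob): min(7, 8) = 7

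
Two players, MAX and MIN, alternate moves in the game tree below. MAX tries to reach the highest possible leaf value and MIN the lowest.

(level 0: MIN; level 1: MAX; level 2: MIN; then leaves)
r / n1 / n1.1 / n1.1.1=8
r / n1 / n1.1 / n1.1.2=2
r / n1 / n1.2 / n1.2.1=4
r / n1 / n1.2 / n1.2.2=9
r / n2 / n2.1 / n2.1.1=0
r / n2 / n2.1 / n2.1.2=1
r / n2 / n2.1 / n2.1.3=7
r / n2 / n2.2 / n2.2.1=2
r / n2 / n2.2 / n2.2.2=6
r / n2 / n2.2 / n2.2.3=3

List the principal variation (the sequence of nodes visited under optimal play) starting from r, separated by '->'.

n1.1 (MIN): min(8, 2) = 2
n1.2 (MIN): min(4, 9) = 4
n1 (MAX): max(2, 4) = 4
n2.1 (MIN): min(0, 1, 7) = 0
n2.2 (MIN): min(2, 6, 3) = 2
n2 (MAX): max(0, 2) = 2
r (MIN): min(4, 2) = 2
At r, MIN picks n2 (lowest: 2).
At n2, MAX picks n2.2 (highest: 2).
At n2.2, MIN picks n2.2.1 (lowest: 2).
Terminal value 2.

r -> n2 -> n2.2 -> n2.2.1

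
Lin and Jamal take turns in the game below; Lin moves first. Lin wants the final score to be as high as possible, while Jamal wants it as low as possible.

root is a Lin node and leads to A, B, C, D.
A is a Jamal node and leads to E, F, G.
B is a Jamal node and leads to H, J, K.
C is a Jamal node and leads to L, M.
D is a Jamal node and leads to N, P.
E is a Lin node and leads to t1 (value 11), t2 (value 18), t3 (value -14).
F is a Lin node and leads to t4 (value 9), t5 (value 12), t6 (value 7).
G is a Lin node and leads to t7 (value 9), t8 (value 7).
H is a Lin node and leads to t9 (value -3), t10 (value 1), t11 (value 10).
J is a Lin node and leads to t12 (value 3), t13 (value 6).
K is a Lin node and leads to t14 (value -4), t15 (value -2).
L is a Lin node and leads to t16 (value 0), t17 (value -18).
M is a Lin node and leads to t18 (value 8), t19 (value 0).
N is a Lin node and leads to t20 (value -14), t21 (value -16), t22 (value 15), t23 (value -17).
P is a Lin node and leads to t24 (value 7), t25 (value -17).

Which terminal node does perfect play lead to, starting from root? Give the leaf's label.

t7

E (Lin): max(11, 18, -14) = 18
F (Lin): max(9, 12, 7) = 12
G (Lin): max(9, 7) = 9
A (Jamal): min(18, 12, 9) = 9
H (Lin): max(-3, 1, 10) = 10
J (Lin): max(3, 6) = 6
K (Lin): max(-4, -2) = -2
B (Jamal): min(10, 6, -2) = -2
L (Lin): max(0, -18) = 0
M (Lin): max(8, 0) = 8
C (Jamal): min(0, 8) = 0
N (Lin): max(-14, -16, 15, -17) = 15
P (Lin): max(7, -17) = 7
D (Jamal): min(15, 7) = 7
root (Lin): max(9, -2, 0, 7) = 9
At root, Lin picks A (highest: 9).
At A, Jamal picks G (lowest: 9).
At G, Lin picks t7 (highest: 9).
Terminal value 9.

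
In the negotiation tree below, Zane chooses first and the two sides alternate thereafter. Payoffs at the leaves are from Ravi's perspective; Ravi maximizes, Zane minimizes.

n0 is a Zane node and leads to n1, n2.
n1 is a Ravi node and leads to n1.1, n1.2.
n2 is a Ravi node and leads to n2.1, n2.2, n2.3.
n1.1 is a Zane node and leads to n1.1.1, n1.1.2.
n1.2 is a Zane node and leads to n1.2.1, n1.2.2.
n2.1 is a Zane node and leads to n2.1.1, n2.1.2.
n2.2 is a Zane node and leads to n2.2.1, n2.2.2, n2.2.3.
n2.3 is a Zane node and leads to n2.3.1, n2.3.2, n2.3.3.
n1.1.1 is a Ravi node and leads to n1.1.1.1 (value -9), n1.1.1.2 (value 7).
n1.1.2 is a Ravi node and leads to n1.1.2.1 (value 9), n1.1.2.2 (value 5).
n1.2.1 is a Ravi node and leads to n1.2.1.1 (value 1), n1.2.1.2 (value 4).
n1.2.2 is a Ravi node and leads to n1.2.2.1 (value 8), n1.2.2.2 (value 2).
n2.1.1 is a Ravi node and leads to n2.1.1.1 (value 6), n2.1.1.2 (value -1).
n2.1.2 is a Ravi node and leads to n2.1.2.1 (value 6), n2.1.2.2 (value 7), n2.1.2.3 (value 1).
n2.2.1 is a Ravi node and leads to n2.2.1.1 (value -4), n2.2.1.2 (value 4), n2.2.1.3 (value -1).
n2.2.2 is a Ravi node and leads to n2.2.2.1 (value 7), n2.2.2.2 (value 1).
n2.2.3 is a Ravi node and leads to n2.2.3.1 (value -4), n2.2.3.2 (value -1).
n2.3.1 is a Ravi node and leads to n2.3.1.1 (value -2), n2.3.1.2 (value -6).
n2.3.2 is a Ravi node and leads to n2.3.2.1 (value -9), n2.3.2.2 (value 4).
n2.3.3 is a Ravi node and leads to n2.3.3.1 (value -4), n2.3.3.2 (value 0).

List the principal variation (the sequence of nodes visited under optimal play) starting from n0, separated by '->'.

n0 -> n2 -> n2.1 -> n2.1.1 -> n2.1.1.1

n1.1.1 (Ravi): max(-9, 7) = 7
n1.1.2 (Ravi): max(9, 5) = 9
n1.1 (Zane): min(7, 9) = 7
n1.2.1 (Ravi): max(1, 4) = 4
n1.2.2 (Ravi): max(8, 2) = 8
n1.2 (Zane): min(4, 8) = 4
n1 (Ravi): max(7, 4) = 7
n2.1.1 (Ravi): max(6, -1) = 6
n2.1.2 (Ravi): max(6, 7, 1) = 7
n2.1 (Zane): min(6, 7) = 6
n2.2.1 (Ravi): max(-4, 4, -1) = 4
n2.2.2 (Ravi): max(7, 1) = 7
n2.2.3 (Ravi): max(-4, -1) = -1
n2.2 (Zane): min(4, 7, -1) = -1
n2.3.1 (Ravi): max(-2, -6) = -2
n2.3.2 (Ravi): max(-9, 4) = 4
n2.3.3 (Ravi): max(-4, 0) = 0
n2.3 (Zane): min(-2, 4, 0) = -2
n2 (Ravi): max(6, -1, -2) = 6
n0 (Zane): min(7, 6) = 6
At n0, Zane picks n2 (lowest: 6).
At n2, Ravi picks n2.1 (highest: 6).
At n2.1, Zane picks n2.1.1 (lowest: 6).
At n2.1.1, Ravi picks n2.1.1.1 (highest: 6).
Terminal value 6.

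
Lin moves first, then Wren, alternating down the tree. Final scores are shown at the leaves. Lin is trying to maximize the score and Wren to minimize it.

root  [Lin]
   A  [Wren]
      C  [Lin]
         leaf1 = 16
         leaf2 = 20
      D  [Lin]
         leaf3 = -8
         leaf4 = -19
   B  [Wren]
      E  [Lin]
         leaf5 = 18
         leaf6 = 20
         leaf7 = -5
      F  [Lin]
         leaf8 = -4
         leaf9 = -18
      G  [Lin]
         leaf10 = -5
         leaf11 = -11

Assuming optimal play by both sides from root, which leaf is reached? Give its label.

leaf10

C (Lin): max(16, 20) = 20
D (Lin): max(-8, -19) = -8
A (Wren): min(20, -8) = -8
E (Lin): max(18, 20, -5) = 20
F (Lin): max(-4, -18) = -4
G (Lin): max(-5, -11) = -5
B (Wren): min(20, -4, -5) = -5
root (Lin): max(-8, -5) = -5
At root, Lin picks B (highest: -5).
At B, Wren picks G (lowest: -5).
At G, Lin picks leaf10 (highest: -5).
Terminal value -5.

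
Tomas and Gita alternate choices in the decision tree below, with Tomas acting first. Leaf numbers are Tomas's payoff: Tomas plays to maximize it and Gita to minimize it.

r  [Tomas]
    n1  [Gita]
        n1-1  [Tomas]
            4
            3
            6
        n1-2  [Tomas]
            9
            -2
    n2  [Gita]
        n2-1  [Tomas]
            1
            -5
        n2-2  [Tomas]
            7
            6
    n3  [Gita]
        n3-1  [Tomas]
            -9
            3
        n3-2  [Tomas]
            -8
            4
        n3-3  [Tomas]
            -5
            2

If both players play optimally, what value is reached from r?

n1-1 (Tomas): max(4, 3, 6) = 6
n1-2 (Tomas): max(9, -2) = 9
n1 (Gita): min(6, 9) = 6
n2-1 (Tomas): max(1, -5) = 1
n2-2 (Tomas): max(7, 6) = 7
n2 (Gita): min(1, 7) = 1
n3-1 (Tomas): max(-9, 3) = 3
n3-2 (Tomas): max(-8, 4) = 4
n3-3 (Tomas): max(-5, 2) = 2
n3 (Gita): min(3, 4, 2) = 2
r (Tomas): max(6, 1, 2) = 6

6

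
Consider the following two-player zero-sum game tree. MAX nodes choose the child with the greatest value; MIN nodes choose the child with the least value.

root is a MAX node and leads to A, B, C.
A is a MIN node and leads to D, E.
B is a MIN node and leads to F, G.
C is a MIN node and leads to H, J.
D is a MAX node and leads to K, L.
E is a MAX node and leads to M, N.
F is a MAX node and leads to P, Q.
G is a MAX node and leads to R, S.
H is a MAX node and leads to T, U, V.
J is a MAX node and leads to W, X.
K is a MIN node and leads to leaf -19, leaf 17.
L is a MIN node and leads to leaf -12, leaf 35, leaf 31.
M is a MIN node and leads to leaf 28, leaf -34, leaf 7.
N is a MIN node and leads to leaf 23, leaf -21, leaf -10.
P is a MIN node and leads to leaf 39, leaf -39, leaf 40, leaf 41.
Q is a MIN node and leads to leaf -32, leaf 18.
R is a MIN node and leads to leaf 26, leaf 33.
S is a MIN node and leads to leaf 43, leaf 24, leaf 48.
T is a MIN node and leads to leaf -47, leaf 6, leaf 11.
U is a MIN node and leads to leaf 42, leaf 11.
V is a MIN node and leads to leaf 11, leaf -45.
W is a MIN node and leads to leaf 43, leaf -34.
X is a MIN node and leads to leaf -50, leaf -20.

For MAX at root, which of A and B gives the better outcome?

K (MIN): min(-19, 17) = -19
L (MIN): min(-12, 35, 31) = -12
D (MAX): max(-19, -12) = -12
M (MIN): min(28, -34, 7) = -34
N (MIN): min(23, -21, -10) = -21
E (MAX): max(-34, -21) = -21
A (MIN): min(-12, -21) = -21
P (MIN): min(39, -39, 40, 41) = -39
Q (MIN): min(-32, 18) = -32
F (MAX): max(-39, -32) = -32
R (MIN): min(26, 33) = 26
S (MIN): min(43, 24, 48) = 24
G (MAX): max(26, 24) = 26
B (MIN): min(-32, 26) = -32
MAX prefers the higher value; A=-21, B=-32. A is better since -21 > -32.

A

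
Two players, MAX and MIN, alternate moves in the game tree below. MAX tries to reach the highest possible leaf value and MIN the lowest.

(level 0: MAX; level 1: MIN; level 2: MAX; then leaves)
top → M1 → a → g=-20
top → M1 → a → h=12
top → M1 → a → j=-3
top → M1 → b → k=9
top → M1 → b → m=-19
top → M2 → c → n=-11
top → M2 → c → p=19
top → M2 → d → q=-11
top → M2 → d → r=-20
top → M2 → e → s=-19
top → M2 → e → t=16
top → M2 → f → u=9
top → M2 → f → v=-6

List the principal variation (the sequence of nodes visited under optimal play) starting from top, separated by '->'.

top -> M1 -> b -> k

a (MAX): max(-20, 12, -3) = 12
b (MAX): max(9, -19) = 9
M1 (MIN): min(12, 9) = 9
c (MAX): max(-11, 19) = 19
d (MAX): max(-11, -20) = -11
e (MAX): max(-19, 16) = 16
f (MAX): max(9, -6) = 9
M2 (MIN): min(19, -11, 16, 9) = -11
top (MAX): max(9, -11) = 9
At top, MAX picks M1 (highest: 9).
At M1, MIN picks b (lowest: 9).
At b, MAX picks k (highest: 9).
Terminal value 9.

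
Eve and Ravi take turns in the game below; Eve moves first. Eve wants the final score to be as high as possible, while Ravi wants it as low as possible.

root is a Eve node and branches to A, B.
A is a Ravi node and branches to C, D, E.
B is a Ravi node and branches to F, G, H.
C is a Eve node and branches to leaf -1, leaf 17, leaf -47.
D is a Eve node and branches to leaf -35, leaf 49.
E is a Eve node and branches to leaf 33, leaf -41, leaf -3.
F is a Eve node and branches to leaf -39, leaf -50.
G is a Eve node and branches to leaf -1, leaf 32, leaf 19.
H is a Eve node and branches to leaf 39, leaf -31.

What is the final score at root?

17

C (Eve): max(-1, 17, -47) = 17
D (Eve): max(-35, 49) = 49
E (Eve): max(33, -41, -3) = 33
A (Ravi): min(17, 49, 33) = 17
F (Eve): max(-39, -50) = -39
G (Eve): max(-1, 32, 19) = 32
H (Eve): max(39, -31) = 39
B (Ravi): min(-39, 32, 39) = -39
root (Eve): max(17, -39) = 17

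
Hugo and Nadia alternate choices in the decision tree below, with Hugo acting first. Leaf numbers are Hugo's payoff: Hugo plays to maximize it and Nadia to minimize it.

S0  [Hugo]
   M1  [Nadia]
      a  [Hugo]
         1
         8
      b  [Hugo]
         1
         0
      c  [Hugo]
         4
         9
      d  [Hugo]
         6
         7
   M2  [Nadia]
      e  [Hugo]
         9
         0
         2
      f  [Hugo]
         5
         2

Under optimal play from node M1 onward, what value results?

1

a (Hugo): max(1, 8) = 8
b (Hugo): max(1, 0) = 1
c (Hugo): max(4, 9) = 9
d (Hugo): max(6, 7) = 7
M1 (Nadia): min(8, 1, 9, 7) = 1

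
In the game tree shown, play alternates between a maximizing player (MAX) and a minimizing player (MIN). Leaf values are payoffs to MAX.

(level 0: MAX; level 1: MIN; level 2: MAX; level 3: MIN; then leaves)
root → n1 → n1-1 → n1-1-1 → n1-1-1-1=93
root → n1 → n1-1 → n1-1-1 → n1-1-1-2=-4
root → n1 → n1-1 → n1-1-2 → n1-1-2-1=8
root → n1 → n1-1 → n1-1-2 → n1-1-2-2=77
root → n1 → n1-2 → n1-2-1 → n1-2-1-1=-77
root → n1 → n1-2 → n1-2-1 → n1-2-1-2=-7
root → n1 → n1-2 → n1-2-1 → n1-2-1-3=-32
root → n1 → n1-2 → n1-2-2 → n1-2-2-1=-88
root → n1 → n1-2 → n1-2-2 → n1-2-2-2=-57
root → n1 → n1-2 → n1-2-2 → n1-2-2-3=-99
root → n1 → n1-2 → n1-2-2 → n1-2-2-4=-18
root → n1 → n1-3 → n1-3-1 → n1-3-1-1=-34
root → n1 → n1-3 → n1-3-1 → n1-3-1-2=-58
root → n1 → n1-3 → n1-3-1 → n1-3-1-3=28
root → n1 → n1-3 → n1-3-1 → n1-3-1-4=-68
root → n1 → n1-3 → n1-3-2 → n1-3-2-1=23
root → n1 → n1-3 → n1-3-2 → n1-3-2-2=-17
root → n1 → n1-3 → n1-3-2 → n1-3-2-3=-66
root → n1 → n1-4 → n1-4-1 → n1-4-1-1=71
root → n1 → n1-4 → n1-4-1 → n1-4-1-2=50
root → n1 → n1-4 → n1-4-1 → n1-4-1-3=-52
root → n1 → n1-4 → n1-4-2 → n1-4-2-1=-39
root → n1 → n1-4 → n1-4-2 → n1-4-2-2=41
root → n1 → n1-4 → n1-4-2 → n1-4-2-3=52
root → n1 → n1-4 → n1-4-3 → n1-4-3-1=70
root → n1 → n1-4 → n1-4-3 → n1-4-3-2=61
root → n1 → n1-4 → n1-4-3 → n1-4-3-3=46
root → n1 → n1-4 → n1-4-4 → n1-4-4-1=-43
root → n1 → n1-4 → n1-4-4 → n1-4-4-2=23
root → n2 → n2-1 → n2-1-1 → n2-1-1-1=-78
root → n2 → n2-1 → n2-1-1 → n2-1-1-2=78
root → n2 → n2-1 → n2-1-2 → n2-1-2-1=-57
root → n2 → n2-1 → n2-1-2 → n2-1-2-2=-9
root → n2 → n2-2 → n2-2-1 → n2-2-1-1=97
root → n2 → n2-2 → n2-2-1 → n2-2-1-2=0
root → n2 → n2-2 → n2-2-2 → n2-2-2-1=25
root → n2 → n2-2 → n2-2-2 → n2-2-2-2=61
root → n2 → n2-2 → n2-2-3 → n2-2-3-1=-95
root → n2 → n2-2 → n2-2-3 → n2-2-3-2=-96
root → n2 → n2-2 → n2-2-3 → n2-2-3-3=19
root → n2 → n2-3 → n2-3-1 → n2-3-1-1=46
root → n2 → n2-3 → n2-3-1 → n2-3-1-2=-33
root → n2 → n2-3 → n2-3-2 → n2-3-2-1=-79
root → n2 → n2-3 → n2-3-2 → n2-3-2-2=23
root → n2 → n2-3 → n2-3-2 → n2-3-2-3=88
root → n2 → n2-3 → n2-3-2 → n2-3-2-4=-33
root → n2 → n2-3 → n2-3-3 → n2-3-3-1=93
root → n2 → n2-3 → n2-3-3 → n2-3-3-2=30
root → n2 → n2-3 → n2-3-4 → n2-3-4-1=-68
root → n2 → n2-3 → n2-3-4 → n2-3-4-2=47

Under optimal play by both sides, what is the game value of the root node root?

n1-1-1 (MIN): min(93, -4) = -4
n1-1-2 (MIN): min(8, 77) = 8
n1-1 (MAX): max(-4, 8) = 8
n1-2-1 (MIN): min(-77, -7, -32) = -77
n1-2-2 (MIN): min(-88, -57, -99, -18) = -99
n1-2 (MAX): max(-77, -99) = -77
n1-3-1 (MIN): min(-34, -58, 28, -68) = -68
n1-3-2 (MIN): min(23, -17, -66) = -66
n1-3 (MAX): max(-68, -66) = -66
n1-4-1 (MIN): min(71, 50, -52) = -52
n1-4-2 (MIN): min(-39, 41, 52) = -39
n1-4-3 (MIN): min(70, 61, 46) = 46
n1-4-4 (MIN): min(-43, 23) = -43
n1-4 (MAX): max(-52, -39, 46, -43) = 46
n1 (MIN): min(8, -77, -66, 46) = -77
n2-1-1 (MIN): min(-78, 78) = -78
n2-1-2 (MIN): min(-57, -9) = -57
n2-1 (MAX): max(-78, -57) = -57
n2-2-1 (MIN): min(97, 0) = 0
n2-2-2 (MIN): min(25, 61) = 25
n2-2-3 (MIN): min(-95, -96, 19) = -96
n2-2 (MAX): max(0, 25, -96) = 25
n2-3-1 (MIN): min(46, -33) = -33
n2-3-2 (MIN): min(-79, 23, 88, -33) = -79
n2-3-3 (MIN): min(93, 30) = 30
n2-3-4 (MIN): min(-68, 47) = -68
n2-3 (MAX): max(-33, -79, 30, -68) = 30
n2 (MIN): min(-57, 25, 30) = -57
root (MAX): max(-77, -57) = -57

-57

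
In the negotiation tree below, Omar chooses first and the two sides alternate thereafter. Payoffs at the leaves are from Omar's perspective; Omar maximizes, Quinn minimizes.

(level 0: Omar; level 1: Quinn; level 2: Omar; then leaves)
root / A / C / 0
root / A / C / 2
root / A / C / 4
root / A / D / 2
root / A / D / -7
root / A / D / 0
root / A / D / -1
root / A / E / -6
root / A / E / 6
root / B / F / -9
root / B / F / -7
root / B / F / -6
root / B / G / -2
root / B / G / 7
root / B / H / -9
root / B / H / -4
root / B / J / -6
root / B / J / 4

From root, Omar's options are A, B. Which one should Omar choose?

C (Omar): max(0, 2, 4) = 4
D (Omar): max(2, -7, 0, -1) = 2
E (Omar): max(-6, 6) = 6
A (Quinn): min(4, 2, 6) = 2
F (Omar): max(-9, -7, -6) = -6
G (Omar): max(-2, 7) = 7
H (Omar): max(-9, -4) = -4
J (Omar): max(-6, 4) = 4
B (Quinn): min(-6, 7, -4, 4) = -6
root (Omar): max(2, -6) = 2
Omar at root wants the highest of {A=2, B=-6}, so chooses A.

A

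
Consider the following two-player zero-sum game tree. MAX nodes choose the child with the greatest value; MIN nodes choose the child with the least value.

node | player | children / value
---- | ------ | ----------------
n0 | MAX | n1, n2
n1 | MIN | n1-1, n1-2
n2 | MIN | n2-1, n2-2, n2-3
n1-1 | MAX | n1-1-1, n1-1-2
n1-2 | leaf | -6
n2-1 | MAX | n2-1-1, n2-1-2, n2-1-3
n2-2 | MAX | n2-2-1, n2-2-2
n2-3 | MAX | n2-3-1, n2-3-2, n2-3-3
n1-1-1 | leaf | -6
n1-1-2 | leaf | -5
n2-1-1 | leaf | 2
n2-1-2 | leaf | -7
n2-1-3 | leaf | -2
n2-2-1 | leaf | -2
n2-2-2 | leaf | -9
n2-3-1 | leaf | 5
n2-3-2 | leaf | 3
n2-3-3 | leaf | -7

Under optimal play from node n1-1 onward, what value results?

n1-1 (MAX): max(-6, -5) = -5

-5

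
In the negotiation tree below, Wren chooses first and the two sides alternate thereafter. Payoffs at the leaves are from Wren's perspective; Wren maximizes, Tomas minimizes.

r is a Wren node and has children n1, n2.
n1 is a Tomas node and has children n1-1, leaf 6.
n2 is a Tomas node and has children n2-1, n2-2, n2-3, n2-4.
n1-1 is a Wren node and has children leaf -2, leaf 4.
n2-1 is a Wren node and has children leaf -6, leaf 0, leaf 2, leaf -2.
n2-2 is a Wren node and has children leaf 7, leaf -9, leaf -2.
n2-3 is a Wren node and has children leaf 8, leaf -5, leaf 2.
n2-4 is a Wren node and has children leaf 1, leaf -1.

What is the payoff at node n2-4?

1

n2-4 (Wren): max(1, -1) = 1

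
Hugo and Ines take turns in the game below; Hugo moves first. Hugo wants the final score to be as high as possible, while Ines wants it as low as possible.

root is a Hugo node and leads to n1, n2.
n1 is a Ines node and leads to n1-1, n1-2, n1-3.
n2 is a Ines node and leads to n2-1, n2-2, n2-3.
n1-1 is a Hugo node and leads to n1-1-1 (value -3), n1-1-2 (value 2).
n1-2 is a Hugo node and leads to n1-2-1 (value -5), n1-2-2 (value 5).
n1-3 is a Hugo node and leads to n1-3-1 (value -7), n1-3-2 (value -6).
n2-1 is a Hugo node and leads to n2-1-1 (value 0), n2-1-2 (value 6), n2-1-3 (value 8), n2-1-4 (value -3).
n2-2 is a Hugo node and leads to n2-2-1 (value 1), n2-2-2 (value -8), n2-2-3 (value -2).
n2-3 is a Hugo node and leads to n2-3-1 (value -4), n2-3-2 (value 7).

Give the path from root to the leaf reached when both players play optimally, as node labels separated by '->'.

root -> n2 -> n2-2 -> n2-2-1

n1-1 (Hugo): max(-3, 2) = 2
n1-2 (Hugo): max(-5, 5) = 5
n1-3 (Hugo): max(-7, -6) = -6
n1 (Ines): min(2, 5, -6) = -6
n2-1 (Hugo): max(0, 6, 8, -3) = 8
n2-2 (Hugo): max(1, -8, -2) = 1
n2-3 (Hugo): max(-4, 7) = 7
n2 (Ines): min(8, 1, 7) = 1
root (Hugo): max(-6, 1) = 1
At root, Hugo picks n2 (highest: 1).
At n2, Ines picks n2-2 (lowest: 1).
At n2-2, Hugo picks n2-2-1 (highest: 1).
Terminal value 1.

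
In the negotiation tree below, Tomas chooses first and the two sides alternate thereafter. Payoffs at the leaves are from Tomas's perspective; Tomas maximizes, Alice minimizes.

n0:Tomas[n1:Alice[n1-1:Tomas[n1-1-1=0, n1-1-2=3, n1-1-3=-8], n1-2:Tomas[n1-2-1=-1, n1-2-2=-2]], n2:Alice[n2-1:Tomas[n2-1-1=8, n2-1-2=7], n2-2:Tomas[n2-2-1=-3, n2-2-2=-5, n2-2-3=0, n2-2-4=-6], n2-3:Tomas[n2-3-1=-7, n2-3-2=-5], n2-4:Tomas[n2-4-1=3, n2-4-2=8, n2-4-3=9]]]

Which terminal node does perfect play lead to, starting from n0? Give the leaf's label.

n1-2-1

n1-1 (Tomas): max(0, 3, -8) = 3
n1-2 (Tomas): max(-1, -2) = -1
n1 (Alice): min(3, -1) = -1
n2-1 (Tomas): max(8, 7) = 8
n2-2 (Tomas): max(-3, -5, 0, -6) = 0
n2-3 (Tomas): max(-7, -5) = -5
n2-4 (Tomas): max(3, 8, 9) = 9
n2 (Alice): min(8, 0, -5, 9) = -5
n0 (Tomas): max(-1, -5) = -1
At n0, Tomas picks n1 (highest: -1).
At n1, Alice picks n1-2 (lowest: -1).
At n1-2, Tomas picks n1-2-1 (highest: -1).
Terminal value -1.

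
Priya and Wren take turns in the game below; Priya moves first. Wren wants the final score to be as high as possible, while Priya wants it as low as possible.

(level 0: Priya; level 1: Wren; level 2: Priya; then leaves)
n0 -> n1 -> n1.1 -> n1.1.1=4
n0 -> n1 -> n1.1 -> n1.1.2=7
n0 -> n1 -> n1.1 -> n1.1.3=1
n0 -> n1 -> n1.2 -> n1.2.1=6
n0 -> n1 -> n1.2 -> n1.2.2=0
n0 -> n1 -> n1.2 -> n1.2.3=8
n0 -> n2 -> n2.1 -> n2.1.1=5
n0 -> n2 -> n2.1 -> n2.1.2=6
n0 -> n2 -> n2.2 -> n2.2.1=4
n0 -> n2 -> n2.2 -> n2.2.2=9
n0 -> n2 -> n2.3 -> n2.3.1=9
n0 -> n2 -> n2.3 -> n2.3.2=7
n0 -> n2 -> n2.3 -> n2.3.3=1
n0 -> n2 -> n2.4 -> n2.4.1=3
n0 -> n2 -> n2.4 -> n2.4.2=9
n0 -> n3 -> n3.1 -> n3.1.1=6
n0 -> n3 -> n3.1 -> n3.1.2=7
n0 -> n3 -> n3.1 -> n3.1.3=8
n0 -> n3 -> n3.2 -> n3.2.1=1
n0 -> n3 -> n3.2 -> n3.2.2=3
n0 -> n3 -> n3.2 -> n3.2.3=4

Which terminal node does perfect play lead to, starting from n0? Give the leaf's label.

n1.1 (Priya): min(4, 7, 1) = 1
n1.2 (Priya): min(6, 0, 8) = 0
n1 (Wren): max(1, 0) = 1
n2.1 (Priya): min(5, 6) = 5
n2.2 (Priya): min(4, 9) = 4
n2.3 (Priya): min(9, 7, 1) = 1
n2.4 (Priya): min(3, 9) = 3
n2 (Wren): max(5, 4, 1, 3) = 5
n3.1 (Priya): min(6, 7, 8) = 6
n3.2 (Priya): min(1, 3, 4) = 1
n3 (Wren): max(6, 1) = 6
n0 (Priya): min(1, 5, 6) = 1
At n0, Priya picks n1 (lowest: 1).
At n1, Wren picks n1.1 (highest: 1).
At n1.1, Priya picks n1.1.3 (lowest: 1).
Terminal value 1.

n1.1.3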